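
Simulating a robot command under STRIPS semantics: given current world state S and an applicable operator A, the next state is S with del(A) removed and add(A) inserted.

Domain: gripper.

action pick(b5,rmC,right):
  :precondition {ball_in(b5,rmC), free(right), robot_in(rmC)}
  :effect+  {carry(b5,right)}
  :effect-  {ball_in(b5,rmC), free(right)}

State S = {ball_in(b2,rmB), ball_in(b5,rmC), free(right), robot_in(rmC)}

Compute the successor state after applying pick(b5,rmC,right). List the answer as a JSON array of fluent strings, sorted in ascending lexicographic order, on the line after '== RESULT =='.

Compute (S \ del) ∪ add:
  pre ⊆ S: {ball_in(b5,rmC), free(right), robot_in(rmC)} ⊆ S  — applicable
  S \ del = {ball_in(b2,rmB), robot_in(rmC)}
  ∪ add   = {ball_in(b2,rmB), carry(b5,right), robot_in(rmC)}

== RESULT ==
["ball_in(b2,rmB)", "carry(b5,right)", "robot_in(rmC)"]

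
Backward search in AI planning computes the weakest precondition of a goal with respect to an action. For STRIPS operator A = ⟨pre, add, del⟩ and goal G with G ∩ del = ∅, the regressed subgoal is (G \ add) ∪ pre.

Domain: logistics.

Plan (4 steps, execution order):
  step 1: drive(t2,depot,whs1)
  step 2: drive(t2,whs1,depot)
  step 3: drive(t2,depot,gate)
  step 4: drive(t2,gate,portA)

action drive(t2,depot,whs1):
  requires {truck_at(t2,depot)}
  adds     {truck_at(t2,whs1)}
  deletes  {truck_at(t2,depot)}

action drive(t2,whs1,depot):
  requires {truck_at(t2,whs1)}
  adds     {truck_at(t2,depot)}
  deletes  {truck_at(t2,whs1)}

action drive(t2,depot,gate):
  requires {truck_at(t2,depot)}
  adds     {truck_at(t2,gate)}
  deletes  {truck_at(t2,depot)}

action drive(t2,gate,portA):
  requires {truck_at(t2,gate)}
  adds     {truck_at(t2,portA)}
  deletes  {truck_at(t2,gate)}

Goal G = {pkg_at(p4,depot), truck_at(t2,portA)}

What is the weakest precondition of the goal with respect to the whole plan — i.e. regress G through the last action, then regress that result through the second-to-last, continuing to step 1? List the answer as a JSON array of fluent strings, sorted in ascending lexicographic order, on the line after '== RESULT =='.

Regress step by step:
  through step 4 (drive(t2,gate,portA)): drop {truck_at(t2,portA)}, keep {pkg_at(p4,depot)}, require {truck_at(t2,gate)}
    → {pkg_at(p4,depot), truck_at(t2,gate)}
  through step 3 (drive(t2,depot,gate)): drop {truck_at(t2,gate)}, keep {pkg_at(p4,depot)}, require {truck_at(t2,depot)}
    → {pkg_at(p4,depot), truck_at(t2,depot)}
  through step 2 (drive(t2,whs1,depot)): drop {truck_at(t2,depot)}, keep {pkg_at(p4,depot)}, require {truck_at(t2,whs1)}
    → {pkg_at(p4,depot), truck_at(t2,whs1)}
  through step 1 (drive(t2,depot,whs1)): drop {truck_at(t2,whs1)}, keep {pkg_at(p4,depot)}, require {truck_at(t2,depot)}
    → {pkg_at(p4,depot), truck_at(t2,depot)}

== RESULT ==
["pkg_at(p4,depot)", "truck_at(t2,depot)"]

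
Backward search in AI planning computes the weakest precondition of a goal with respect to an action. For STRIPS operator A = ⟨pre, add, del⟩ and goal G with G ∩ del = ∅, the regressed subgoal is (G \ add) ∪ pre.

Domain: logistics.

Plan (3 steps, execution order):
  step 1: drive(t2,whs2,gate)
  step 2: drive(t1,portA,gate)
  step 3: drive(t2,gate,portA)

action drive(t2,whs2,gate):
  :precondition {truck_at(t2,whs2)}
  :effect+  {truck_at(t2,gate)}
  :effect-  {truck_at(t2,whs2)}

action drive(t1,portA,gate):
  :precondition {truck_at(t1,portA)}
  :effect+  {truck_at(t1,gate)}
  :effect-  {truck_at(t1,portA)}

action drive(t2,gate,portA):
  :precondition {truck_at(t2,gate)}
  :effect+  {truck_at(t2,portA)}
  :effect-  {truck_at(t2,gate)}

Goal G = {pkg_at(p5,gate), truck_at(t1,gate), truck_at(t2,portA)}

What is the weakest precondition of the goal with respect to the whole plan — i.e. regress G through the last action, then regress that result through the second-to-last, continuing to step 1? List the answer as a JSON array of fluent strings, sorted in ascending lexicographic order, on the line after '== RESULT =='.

Work backward from the goal:
  through step 3 (drive(t2,gate,portA)): drop {truck_at(t2,portA)}, keep {pkg_at(p5,gate), truck_at(t1,gate)}, require {truck_at(t2,gate)}
    → {pkg_at(p5,gate), truck_at(t1,gate), truck_at(t2,gate)}
  through step 2 (drive(t1,portA,gate)): drop {truck_at(t1,gate)}, keep {pkg_at(p5,gate), truck_at(t2,gate)}, require {truck_at(t1,portA)}
    → {pkg_at(p5,gate), truck_at(t1,portA), truck_at(t2,gate)}
  through step 1 (drive(t2,whs2,gate)): drop {truck_at(t2,gate)}, keep {pkg_at(p5,gate), truck_at(t1,portA)}, require {truck_at(t2,whs2)}
    → {pkg_at(p5,gate), truck_at(t1,portA), truck_at(t2,whs2)}

== RESULT ==
["pkg_at(p5,gate)", "truck_at(t1,portA)", "truck_at(t2,whs2)"]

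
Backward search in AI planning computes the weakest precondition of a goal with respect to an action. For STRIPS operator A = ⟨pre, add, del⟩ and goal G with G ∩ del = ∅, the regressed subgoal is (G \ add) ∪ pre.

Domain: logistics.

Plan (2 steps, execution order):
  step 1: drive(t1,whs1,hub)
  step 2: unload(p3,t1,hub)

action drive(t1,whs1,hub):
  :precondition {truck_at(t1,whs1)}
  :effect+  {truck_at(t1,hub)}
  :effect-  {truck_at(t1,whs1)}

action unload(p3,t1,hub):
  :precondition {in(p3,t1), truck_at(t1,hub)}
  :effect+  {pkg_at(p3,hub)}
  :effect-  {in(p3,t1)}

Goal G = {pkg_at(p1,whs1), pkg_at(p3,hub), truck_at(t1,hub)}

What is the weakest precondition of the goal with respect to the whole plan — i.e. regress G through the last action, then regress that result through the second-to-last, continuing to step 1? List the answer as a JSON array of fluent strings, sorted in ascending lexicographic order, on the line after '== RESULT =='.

Regress step by step:
  through step 2 (unload(p3,t1,hub)): drop {pkg_at(p3,hub)}, keep {pkg_at(p1,whs1), truck_at(t1,hub)}, require {in(p3,t1), truck_at(t1,hub)}
    → {in(p3,t1), pkg_at(p1,whs1), truck_at(t1,hub)}
  through step 1 (drive(t1,whs1,hub)): drop {truck_at(t1,hub)}, keep {in(p3,t1), pkg_at(p1,whs1)}, require {truck_at(t1,whs1)}
    → {in(p3,t1), pkg_at(p1,whs1), truck_at(t1,whs1)}

== RESULT ==
["in(p3,t1)", "pkg_at(p1,whs1)", "truck_at(t1,whs1)"]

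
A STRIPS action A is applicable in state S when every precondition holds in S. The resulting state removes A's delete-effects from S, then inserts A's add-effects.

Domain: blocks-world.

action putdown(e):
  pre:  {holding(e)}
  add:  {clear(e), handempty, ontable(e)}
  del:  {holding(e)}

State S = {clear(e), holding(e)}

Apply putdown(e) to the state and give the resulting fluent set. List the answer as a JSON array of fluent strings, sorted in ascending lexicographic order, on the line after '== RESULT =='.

Progress:
  pre ⊆ S: {holding(e)} ⊆ S  — applicable
  S \ del = {clear(e)}
  ∪ add   = {clear(e), handempty, ontable(e)}

== RESULT ==
["clear(e)", "handempty", "ontable(e)"]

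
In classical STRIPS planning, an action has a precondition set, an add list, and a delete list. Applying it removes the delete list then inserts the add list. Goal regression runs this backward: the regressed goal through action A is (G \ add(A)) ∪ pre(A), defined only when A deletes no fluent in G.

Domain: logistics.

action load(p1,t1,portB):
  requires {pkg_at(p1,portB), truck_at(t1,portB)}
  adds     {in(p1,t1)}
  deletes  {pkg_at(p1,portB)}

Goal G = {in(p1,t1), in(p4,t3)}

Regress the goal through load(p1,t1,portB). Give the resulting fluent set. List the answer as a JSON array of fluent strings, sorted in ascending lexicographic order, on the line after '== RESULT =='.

Compute (G \ add) ∪ pre:
  G ∩ del = {}  (empty — regression defined)
  G \ add = {in(p1,t1), in(p4,t3)} \ {in(p1,t1)} = {in(p4,t3)}
  ∪ pre   = {in(p4,t3)} ∪ {pkg_at(p1,portB), truck_at(t1,portB)}
          = {in(p4,t3), pkg_at(p1,portB), truck_at(t1,portB)}

== RESULT ==
["in(p4,t3)", "pkg_at(p1,portB)", "truck_at(t1,portB)"]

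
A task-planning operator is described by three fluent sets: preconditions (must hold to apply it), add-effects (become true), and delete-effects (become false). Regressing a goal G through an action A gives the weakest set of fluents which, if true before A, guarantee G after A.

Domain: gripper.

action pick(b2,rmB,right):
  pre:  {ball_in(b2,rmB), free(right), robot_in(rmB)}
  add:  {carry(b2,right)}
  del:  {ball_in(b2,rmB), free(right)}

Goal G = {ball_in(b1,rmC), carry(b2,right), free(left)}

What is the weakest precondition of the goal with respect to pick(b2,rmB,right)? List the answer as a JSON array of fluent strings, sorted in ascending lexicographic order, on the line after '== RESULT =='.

Regress:
  G ∩ del = {}  (empty — regression defined)
  G \ add = {ball_in(b1,rmC), carry(b2,right), free(left)} \ {carry(b2,right)} = {ball_in(b1,rmC), free(left)}
  ∪ pre   = {ball_in(b1,rmC), free(left)} ∪ {ball_in(b2,rmB), free(right), robot_in(rmB)}
          = {ball_in(b1,rmC), ball_in(b2,rmB), free(left), free(right), robot_in(rmB)}

== RESULT ==
["ball_in(b1,rmC)", "ball_in(b2,rmB)", "free(left)", "free(right)", "robot_in(rmB)"]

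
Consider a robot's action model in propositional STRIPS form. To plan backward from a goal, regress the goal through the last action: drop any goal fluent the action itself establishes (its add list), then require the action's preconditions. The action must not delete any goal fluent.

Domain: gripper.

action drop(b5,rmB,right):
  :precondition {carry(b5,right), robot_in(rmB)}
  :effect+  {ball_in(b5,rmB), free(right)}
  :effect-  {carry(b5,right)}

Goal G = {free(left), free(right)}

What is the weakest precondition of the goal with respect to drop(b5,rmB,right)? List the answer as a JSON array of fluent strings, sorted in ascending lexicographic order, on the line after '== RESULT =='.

Regress:
  G ∩ del = {}  (empty — regression defined)
  G \ add = {free(left), free(right)} \ {ball_in(b5,rmB), free(right)} = {free(left)}
  ∪ pre   = {free(left)} ∪ {carry(b5,right), robot_in(rmB)}
          = {carry(b5,right), free(left), robot_in(rmB)}

== RESULT ==
["carry(b5,right)", "free(left)", "robot_in(rmB)"]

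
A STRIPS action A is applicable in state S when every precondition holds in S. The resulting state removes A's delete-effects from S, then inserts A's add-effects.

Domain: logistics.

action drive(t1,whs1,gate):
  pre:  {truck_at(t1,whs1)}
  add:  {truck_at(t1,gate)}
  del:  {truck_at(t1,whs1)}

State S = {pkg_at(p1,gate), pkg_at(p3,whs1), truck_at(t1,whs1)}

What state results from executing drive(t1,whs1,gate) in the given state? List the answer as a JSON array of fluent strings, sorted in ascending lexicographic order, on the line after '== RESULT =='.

Compute (S \ del) ∪ add:
  pre ⊆ S: {truck_at(t1,whs1)} ⊆ S  — applicable
  S \ del = {pkg_at(p1,gate), pkg_at(p3,whs1)}
  ∪ add   = {pkg_at(p1,gate), pkg_at(p3,whs1), truck_at(t1,gate)}

== RESULT ==
["pkg_at(p1,gate)", "pkg_at(p3,whs1)", "truck_at(t1,gate)"]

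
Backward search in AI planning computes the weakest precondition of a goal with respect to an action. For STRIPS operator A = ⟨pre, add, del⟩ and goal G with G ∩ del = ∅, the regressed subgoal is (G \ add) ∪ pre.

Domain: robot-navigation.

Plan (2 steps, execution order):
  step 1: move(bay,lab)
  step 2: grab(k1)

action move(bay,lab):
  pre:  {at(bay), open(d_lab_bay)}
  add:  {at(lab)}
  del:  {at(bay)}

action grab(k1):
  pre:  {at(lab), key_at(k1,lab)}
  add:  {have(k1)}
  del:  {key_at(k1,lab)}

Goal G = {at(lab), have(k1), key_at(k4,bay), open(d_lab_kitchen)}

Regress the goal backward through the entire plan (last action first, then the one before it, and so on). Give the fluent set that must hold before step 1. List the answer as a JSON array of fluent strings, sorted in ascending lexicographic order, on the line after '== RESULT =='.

Work backward from the goal:
  through step 2 (grab(k1)): drop {have(k1)}, keep {at(lab), key_at(k4,bay), open(d_lab_kitchen)}, require {at(lab), key_at(k1,lab)}
    → {at(lab), key_at(k1,lab), key_at(k4,bay), open(d_lab_kitchen)}
  through step 1 (move(bay,lab)): drop {at(lab)}, keep {key_at(k1,lab), key_at(k4,bay), open(d_lab_kitchen)}, require {at(bay), open(d_lab_bay)}
    → {at(bay), key_at(k1,lab), key_at(k4,bay), open(d_lab_bay), open(d_lab_kitchen)}

== RESULT ==
["at(bay)", "key_at(k1,lab)", "key_at(k4,bay)", "open(d_lab_bay)", "open(d_lab_kitchen)"]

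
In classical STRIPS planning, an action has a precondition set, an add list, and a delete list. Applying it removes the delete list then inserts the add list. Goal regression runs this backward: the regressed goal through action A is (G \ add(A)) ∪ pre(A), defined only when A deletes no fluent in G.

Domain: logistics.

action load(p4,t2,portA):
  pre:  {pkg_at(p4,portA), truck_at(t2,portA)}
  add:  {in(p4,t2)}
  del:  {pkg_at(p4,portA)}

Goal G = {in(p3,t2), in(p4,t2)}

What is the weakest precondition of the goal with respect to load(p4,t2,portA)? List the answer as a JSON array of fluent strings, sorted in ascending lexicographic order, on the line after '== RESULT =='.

Regress:
  G ∩ del = {}  (empty — regression defined)
  G \ add = {in(p3,t2), in(p4,t2)} \ {in(p4,t2)} = {in(p3,t2)}
  ∪ pre   = {in(p3,t2)} ∪ {pkg_at(p4,portA), truck_at(t2,portA)}
          = {in(p3,t2), pkg_at(p4,portA), truck_at(t2,portA)}

== RESULT ==
["in(p3,t2)", "pkg_at(p4,portA)", "truck_at(t2,portA)"]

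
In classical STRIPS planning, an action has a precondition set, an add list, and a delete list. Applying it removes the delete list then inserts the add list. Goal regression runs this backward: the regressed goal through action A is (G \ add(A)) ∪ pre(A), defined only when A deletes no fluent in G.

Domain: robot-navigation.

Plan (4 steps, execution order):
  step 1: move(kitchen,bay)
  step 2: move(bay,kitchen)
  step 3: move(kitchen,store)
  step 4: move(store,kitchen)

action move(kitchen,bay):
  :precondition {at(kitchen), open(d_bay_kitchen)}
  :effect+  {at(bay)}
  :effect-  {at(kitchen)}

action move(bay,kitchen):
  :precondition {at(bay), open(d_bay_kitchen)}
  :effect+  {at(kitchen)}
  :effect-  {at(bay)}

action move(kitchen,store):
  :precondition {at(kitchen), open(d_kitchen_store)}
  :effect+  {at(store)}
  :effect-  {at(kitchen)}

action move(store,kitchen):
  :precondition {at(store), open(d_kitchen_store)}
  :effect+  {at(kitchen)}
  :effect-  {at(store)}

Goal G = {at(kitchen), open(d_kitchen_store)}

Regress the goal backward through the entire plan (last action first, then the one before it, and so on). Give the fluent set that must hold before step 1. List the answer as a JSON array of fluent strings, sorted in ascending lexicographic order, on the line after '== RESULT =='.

Work backward from the goal:
  through step 4 (move(store,kitchen)): drop {at(kitchen)}, keep {open(d_kitchen_store)}, require {at(store), open(d_kitchen_store)}
    → {at(store), open(d_kitchen_store)}
  through step 3 (move(kitchen,store)): drop {at(store)}, keep {open(d_kitchen_store)}, require {at(kitchen), open(d_kitchen_store)}
    → {at(kitchen), open(d_kitchen_store)}
  through step 2 (move(bay,kitchen)): drop {at(kitchen)}, keep {open(d_kitchen_store)}, require {at(bay), open(d_bay_kitchen)}
    → {at(bay), open(d_bay_kitchen), open(d_kitchen_store)}
  through step 1 (move(kitchen,bay)): drop {at(bay)}, keep {open(d_bay_kitchen), open(d_kitchen_store)}, require {at(kitchen), open(d_bay_kitchen)}
    → {at(kitchen), open(d_bay_kitchen), open(d_kitchen_store)}

== RESULT ==
["at(kitchen)", "open(d_bay_kitchen)", "open(d_kitchen_store)"]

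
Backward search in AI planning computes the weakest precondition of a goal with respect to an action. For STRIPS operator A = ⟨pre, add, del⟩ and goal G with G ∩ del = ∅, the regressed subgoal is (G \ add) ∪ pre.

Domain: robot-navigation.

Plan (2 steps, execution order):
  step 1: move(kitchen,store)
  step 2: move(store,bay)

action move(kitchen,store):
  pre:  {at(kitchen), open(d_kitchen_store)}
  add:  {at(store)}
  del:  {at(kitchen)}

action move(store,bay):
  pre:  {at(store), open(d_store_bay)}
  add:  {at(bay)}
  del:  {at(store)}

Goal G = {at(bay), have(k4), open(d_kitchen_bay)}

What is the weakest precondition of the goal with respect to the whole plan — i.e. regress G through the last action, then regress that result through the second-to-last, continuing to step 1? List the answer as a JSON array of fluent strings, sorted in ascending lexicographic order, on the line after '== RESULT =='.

Regress step by step:
  through step 2 (move(store,bay)): drop {at(bay)}, keep {have(k4), open(d_kitchen_bay)}, require {at(store), open(d_store_bay)}
    → {at(store), have(k4), open(d_kitchen_bay), open(d_store_bay)}
  through step 1 (move(kitchen,store)): drop {at(store)}, keep {have(k4), open(d_kitchen_bay), open(d_store_bay)}, require {at(kitchen), open(d_kitchen_store)}
    → {at(kitchen), have(k4), open(d_kitchen_bay), open(d_kitchen_store), open(d_store_bay)}

== RESULT ==
["at(kitchen)", "have(k4)", "open(d_kitchen_bay)", "open(d_kitchen_store)", "open(d_store_bay)"]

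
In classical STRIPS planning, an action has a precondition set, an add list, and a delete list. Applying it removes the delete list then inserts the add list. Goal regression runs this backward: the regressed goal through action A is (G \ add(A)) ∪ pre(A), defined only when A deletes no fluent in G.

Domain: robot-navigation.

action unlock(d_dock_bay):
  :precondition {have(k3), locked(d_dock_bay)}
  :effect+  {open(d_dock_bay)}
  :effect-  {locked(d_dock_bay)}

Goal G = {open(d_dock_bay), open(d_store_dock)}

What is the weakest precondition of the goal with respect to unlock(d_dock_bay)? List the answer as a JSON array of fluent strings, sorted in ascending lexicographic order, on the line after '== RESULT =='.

Regress:
  G ∩ del = {}  (empty — regression defined)
  G \ add = {open(d_dock_bay), open(d_store_dock)} \ {open(d_dock_bay)} = {open(d_store_dock)}
  ∪ pre   = {open(d_store_dock)} ∪ {have(k3), locked(d_dock_bay)}
          = {have(k3), locked(d_dock_bay), open(d_store_dock)}

== RESULT ==
["have(k3)", "locked(d_dock_bay)", "open(d_store_dock)"]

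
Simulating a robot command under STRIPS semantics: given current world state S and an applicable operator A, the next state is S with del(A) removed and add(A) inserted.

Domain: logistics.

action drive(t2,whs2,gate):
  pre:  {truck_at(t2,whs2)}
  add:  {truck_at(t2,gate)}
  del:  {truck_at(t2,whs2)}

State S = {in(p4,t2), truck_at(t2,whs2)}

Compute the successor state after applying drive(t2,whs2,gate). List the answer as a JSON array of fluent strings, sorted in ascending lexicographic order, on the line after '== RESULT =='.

Compute (S \ del) ∪ add:
  pre ⊆ S: {truck_at(t2,whs2)} ⊆ S  — applicable
  S \ del = {in(p4,t2)}
  ∪ add   = {in(p4,t2), truck_at(t2,gate)}

== RESULT ==
["in(p4,t2)", "truck_at(t2,gate)"]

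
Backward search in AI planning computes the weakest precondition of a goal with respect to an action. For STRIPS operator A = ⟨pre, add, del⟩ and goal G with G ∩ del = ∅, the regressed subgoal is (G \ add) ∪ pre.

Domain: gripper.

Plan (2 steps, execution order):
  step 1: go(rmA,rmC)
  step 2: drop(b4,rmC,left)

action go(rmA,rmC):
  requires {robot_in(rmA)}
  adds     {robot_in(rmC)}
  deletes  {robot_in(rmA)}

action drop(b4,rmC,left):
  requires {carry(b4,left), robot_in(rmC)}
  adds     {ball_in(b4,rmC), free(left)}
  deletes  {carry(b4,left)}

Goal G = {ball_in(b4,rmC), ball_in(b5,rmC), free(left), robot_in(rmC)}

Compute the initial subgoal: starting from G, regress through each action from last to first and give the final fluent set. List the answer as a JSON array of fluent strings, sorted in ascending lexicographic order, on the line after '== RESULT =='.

Regress step by step:
  through step 2 (drop(b4,rmC,left)): drop {ball_in(b4,rmC), free(left)}, keep {ball_in(b5,rmC), robot_in(rmC)}, require {carry(b4,left), robot_in(rmC)}
    → {ball_in(b5,rmC), carry(b4,left), robot_in(rmC)}
  through step 1 (go(rmA,rmC)): drop {robot_in(rmC)}, keep {ball_in(b5,rmC), carry(b4,left)}, require {robot_in(rmA)}
    → {ball_in(b5,rmC), carry(b4,left), robot_in(rmA)}

== RESULT ==
["ball_in(b5,rmC)", "carry(b4,left)", "robot_in(rmA)"]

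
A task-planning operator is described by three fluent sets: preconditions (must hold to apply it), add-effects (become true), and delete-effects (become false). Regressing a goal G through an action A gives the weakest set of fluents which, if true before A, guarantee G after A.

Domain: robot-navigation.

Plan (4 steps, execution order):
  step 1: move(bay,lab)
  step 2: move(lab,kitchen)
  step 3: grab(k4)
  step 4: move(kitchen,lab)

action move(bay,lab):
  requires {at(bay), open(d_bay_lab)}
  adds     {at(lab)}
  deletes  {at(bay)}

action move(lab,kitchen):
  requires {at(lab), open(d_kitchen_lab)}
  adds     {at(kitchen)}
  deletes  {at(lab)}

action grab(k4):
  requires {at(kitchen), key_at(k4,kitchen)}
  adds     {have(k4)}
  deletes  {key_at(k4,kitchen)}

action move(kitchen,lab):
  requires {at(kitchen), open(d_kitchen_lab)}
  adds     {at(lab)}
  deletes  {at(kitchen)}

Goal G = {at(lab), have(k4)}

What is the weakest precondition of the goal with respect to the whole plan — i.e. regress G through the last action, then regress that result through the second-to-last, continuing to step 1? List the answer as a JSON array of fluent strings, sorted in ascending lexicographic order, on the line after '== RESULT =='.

Regress step by step:
  through step 4 (move(kitchen,lab)): drop {at(lab)}, keep {have(k4)}, require {at(kitchen), open(d_kitchen_lab)}
    → {at(kitchen), have(k4), open(d_kitchen_lab)}
  through step 3 (grab(k4)): drop {have(k4)}, keep {at(kitchen), open(d_kitchen_lab)}, require {at(kitchen), key_at(k4,kitchen)}
    → {at(kitchen), key_at(k4,kitchen), open(d_kitchen_lab)}
  through step 2 (move(lab,kitchen)): drop {at(kitchen)}, keep {key_at(k4,kitchen), open(d_kitchen_lab)}, require {at(lab), open(d_kitchen_lab)}
    → {at(lab), key_at(k4,kitchen), open(d_kitchen_lab)}
  through step 1 (move(bay,lab)): drop {at(lab)}, keep {key_at(k4,kitchen), open(d_kitchen_lab)}, require {at(bay), open(d_bay_lab)}
    → {at(bay), key_at(k4,kitchen), open(d_bay_lab), open(d_kitchen_lab)}

== RESULT ==
["at(bay)", "key_at(k4,kitchen)", "open(d_bay_lab)", "open(d_kitchen_lab)"]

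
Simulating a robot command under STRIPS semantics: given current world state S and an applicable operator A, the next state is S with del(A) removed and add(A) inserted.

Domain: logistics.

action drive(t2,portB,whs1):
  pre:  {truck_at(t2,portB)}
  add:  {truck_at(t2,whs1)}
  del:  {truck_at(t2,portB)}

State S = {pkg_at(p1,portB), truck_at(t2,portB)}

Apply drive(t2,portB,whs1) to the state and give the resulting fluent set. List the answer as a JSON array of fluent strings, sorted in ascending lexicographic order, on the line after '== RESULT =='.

Compute (S \ del) ∪ add:
  pre ⊆ S: {truck_at(t2,portB)} ⊆ S  — applicable
  S \ del = {pkg_at(p1,portB)}
  ∪ add   = {pkg_at(p1,portB), truck_at(t2,whs1)}

== RESULT ==
["pkg_at(p1,portB)", "truck_at(t2,whs1)"]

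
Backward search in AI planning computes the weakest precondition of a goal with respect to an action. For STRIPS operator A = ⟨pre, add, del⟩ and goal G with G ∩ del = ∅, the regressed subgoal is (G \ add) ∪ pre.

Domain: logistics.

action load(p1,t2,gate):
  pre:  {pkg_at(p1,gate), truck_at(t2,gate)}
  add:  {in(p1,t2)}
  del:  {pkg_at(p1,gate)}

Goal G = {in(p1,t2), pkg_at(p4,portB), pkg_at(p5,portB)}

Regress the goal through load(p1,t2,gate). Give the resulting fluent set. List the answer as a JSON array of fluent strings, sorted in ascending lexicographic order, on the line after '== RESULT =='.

Regress:
  G ∩ del = {}  (empty — regression defined)
  G \ add = {in(p1,t2), pkg_at(p4,portB), pkg_at(p5,portB)} \ {in(p1,t2)} = {pkg_at(p4,portB), pkg_at(p5,portB)}
  ∪ pre   = {pkg_at(p4,portB), pkg_at(p5,portB)} ∪ {pkg_at(p1,gate), truck_at(t2,gate)}
          = {pkg_at(p1,gate), pkg_at(p4,portB), pkg_at(p5,portB), truck_at(t2,gate)}

== RESULT ==
["pkg_at(p1,gate)", "pkg_at(p4,portB)", "pkg_at(p5,portB)", "truck_at(t2,gate)"]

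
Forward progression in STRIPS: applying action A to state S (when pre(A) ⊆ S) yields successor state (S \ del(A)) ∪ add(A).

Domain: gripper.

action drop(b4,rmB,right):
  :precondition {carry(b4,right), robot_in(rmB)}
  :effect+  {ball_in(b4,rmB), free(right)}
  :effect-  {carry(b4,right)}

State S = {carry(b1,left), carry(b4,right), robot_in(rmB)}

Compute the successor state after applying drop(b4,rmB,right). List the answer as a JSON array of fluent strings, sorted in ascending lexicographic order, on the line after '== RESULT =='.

Progress:
  pre ⊆ S: {carry(b4,right), robot_in(rmB)} ⊆ S  — applicable
  S \ del = {carry(b1,left), robot_in(rmB)}
  ∪ add   = {ball_in(b4,rmB), carry(b1,left), free(right), robot_in(rmB)}

== RESULT ==
["ball_in(b4,rmB)", "carry(b1,left)", "free(right)", "robot_in(rmB)"]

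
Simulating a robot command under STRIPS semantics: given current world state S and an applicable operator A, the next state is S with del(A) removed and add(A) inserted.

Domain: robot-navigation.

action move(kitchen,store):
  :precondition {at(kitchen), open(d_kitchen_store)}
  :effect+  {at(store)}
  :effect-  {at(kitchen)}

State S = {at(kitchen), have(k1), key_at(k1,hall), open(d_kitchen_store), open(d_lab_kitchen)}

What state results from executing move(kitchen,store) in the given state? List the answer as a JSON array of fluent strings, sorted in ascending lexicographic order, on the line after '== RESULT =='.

Progress:
  pre ⊆ S: {at(kitchen), open(d_kitchen_store)} ⊆ S  — applicable
  S \ del = {have(k1), key_at(k1,hall), open(d_kitchen_store), open(d_lab_kitchen)}
  ∪ add   = {at(store), have(k1), key_at(k1,hall), open(d_kitchen_store), open(d_lab_kitchen)}

== RESULT ==
["at(store)", "have(k1)", "key_at(k1,hall)", "open(d_kitchen_store)", "open(d_lab_kitchen)"]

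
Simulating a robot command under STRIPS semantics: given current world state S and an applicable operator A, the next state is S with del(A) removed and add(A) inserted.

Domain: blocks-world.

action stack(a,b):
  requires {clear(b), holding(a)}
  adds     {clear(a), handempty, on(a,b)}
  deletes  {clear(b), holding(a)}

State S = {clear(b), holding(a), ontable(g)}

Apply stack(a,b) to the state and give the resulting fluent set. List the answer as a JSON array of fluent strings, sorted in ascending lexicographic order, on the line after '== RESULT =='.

Progress:
  pre ⊆ S: {clear(b), holding(a)} ⊆ S  — applicable
  S \ del = {ontable(g)}
  ∪ add   = {clear(a), handempty, on(a,b), ontable(g)}

== RESULT ==
["clear(a)", "handempty", "on(a,b)", "ontable(g)"]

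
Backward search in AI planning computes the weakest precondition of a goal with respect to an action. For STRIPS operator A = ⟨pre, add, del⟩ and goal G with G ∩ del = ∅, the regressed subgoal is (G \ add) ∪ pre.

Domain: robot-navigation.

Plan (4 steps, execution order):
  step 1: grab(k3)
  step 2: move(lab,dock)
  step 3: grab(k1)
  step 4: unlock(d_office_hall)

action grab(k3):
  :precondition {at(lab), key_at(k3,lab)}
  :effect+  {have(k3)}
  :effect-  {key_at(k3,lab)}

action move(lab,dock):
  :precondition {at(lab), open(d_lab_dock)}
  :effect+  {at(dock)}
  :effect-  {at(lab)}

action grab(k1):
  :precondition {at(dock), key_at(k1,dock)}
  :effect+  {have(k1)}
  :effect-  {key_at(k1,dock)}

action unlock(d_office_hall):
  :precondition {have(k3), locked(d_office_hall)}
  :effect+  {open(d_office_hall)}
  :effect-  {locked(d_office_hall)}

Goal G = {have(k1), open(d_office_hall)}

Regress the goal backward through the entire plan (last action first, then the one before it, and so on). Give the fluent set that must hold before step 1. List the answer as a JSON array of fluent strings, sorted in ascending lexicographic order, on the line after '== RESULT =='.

Regress step by step:
  through step 4 (unlock(d_office_hall)): drop {open(d_office_hall)}, keep {have(k1)}, require {have(k3), locked(d_office_hall)}
    → {have(k1), have(k3), locked(d_office_hall)}
  through step 3 (grab(k1)): drop {have(k1)}, keep {have(k3), locked(d_office_hall)}, require {at(dock), key_at(k1,dock)}
    → {at(dock), have(k3), key_at(k1,dock), locked(d_office_hall)}
  through step 2 (move(lab,dock)): drop {at(dock)}, keep {have(k3), key_at(k1,dock), locked(d_office_hall)}, require {at(lab), open(d_lab_dock)}
    → {at(lab), have(k3), key_at(k1,dock), locked(d_office_hall), open(d_lab_dock)}
  through step 1 (grab(k3)): drop {have(k3)}, keep {at(lab), key_at(k1,dock), locked(d_office_hall), open(d_lab_dock)}, require {at(lab), key_at(k3,lab)}
    → {at(lab), key_at(k1,dock), key_at(k3,lab), locked(d_office_hall), open(d_lab_dock)}

== RESULT ==
["at(lab)", "key_at(k1,dock)", "key_at(k3,lab)", "locked(d_office_hall)", "open(d_lab_dock)"]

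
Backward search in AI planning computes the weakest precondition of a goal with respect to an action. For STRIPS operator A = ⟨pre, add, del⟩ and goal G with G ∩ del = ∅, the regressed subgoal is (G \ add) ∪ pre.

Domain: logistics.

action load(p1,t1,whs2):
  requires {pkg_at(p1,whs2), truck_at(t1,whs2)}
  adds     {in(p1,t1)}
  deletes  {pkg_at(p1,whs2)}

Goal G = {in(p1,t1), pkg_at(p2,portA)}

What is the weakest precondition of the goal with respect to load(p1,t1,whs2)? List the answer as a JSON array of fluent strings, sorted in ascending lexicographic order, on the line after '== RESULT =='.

Regress:
  G ∩ del = {}  (empty — regression defined)
  G \ add = {in(p1,t1), pkg_at(p2,portA)} \ {in(p1,t1)} = {pkg_at(p2,portA)}
  ∪ pre   = {pkg_at(p2,portA)} ∪ {pkg_at(p1,whs2), truck_at(t1,whs2)}
          = {pkg_at(p1,whs2), pkg_at(p2,portA), truck_at(t1,whs2)}

== RESULT ==
["pkg_at(p1,whs2)", "pkg_at(p2,portA)", "truck_at(t1,whs2)"]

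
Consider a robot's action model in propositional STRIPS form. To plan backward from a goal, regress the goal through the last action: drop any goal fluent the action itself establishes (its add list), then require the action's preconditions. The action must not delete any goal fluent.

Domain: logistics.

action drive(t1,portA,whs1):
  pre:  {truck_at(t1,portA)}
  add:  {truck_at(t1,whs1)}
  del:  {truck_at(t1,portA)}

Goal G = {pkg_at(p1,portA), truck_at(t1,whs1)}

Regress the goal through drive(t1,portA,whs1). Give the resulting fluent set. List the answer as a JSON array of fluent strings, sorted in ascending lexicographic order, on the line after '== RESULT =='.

Compute (G \ add) ∪ pre:
  G ∩ del = {}  (empty — regression defined)
  G \ add = {pkg_at(p1,portA), truck_at(t1,whs1)} \ {truck_at(t1,whs1)} = {pkg_at(p1,portA)}
  ∪ pre   = {pkg_at(p1,portA)} ∪ {truck_at(t1,portA)}
          = {pkg_at(p1,portA), truck_at(t1,portA)}

== RESULT ==
["pkg_at(p1,portA)", "truck_at(t1,portA)"]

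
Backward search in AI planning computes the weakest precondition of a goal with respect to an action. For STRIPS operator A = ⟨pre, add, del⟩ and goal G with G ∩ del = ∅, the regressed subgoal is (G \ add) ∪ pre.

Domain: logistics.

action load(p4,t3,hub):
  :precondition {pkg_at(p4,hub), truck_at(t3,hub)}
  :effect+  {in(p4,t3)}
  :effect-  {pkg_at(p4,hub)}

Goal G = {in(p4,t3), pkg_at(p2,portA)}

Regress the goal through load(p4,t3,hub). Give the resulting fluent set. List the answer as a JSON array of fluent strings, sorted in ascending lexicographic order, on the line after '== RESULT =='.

Compute (G \ add) ∪ pre:
  G ∩ del = {}  (empty — regression defined)
  G \ add = {in(p4,t3), pkg_at(p2,portA)} \ {in(p4,t3)} = {pkg_at(p2,portA)}
  ∪ pre   = {pkg_at(p2,portA)} ∪ {pkg_at(p4,hub), truck_at(t3,hub)}
          = {pkg_at(p2,portA), pkg_at(p4,hub), truck_at(t3,hub)}

== RESULT ==
["pkg_at(p2,portA)", "pkg_at(p4,hub)", "truck_at(t3,hub)"]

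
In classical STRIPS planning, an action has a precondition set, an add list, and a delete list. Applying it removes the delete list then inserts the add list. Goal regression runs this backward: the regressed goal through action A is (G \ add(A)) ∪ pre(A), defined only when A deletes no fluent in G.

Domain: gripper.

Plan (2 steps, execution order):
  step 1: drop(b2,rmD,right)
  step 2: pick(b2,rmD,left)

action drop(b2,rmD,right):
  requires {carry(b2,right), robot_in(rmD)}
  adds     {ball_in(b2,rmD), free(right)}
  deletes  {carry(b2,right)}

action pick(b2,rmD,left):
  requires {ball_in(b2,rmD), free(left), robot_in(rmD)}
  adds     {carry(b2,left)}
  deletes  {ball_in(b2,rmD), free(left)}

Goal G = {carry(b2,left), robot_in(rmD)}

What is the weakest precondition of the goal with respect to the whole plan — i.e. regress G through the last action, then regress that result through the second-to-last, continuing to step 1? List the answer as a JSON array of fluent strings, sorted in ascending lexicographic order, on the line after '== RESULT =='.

Work backward from the goal:
  through step 2 (pick(b2,rmD,left)): drop {carry(b2,left)}, keep {robot_in(rmD)}, require {ball_in(b2,rmD), free(left), robot_in(rmD)}
    → {ball_in(b2,rmD), free(left), robot_in(rmD)}
  through step 1 (drop(b2,rmD,right)): drop {ball_in(b2,rmD)}, keep {free(left), robot_in(rmD)}, require {carry(b2,right), robot_in(rmD)}
    → {carry(b2,right), free(left), robot_in(rmD)}

== RESULT ==
["carry(b2,right)", "free(left)", "robot_in(rmD)"]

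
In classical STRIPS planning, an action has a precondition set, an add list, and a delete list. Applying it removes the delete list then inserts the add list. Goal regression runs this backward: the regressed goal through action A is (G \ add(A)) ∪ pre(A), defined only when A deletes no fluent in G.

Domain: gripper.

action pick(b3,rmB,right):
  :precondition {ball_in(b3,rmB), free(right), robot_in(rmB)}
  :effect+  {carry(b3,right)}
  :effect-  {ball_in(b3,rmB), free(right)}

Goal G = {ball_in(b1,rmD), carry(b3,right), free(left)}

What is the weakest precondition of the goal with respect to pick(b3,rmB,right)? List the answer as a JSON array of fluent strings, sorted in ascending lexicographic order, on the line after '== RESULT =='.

Compute (G \ add) ∪ pre:
  G ∩ del = {}  (empty — regression defined)
  G \ add = {ball_in(b1,rmD), carry(b3,right), free(left)} \ {carry(b3,right)} = {ball_in(b1,rmD), free(left)}
  ∪ pre   = {ball_in(b1,rmD), free(left)} ∪ {ball_in(b3,rmB), free(right), robot_in(rmB)}
          = {ball_in(b1,rmD), ball_in(b3,rmB), free(left), free(right), robot_in(rmB)}

== RESULT ==
["ball_in(b1,rmD)", "ball_in(b3,rmB)", "free(left)", "free(right)", "robot_in(rmB)"]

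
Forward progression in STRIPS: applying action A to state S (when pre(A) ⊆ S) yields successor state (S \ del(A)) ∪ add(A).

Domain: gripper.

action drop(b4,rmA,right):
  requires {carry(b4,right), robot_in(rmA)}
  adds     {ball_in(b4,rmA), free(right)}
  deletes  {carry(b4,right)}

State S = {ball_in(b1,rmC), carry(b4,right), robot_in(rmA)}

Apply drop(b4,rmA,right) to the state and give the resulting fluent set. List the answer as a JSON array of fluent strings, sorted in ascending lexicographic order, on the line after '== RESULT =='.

Progress:
  pre ⊆ S: {carry(b4,right), robot_in(rmA)} ⊆ S  — applicable
  S \ del = {ball_in(b1,rmC), robot_in(rmA)}
  ∪ add   = {ball_in(b1,rmC), ball_in(b4,rmA), free(right), robot_in(rmA)}

== RESULT ==
["ball_in(b1,rmC)", "ball_in(b4,rmA)", "free(right)", "robot_in(rmA)"]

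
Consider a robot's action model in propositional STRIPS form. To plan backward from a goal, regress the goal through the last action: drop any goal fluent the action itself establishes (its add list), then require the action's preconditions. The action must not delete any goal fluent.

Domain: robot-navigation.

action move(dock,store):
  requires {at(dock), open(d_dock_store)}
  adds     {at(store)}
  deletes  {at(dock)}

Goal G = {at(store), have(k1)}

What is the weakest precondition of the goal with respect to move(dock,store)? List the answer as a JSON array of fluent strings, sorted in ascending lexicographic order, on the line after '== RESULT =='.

Compute (G \ add) ∪ pre:
  G ∩ del = {}  (empty — regression defined)
  G \ add = {at(store), have(k1)} \ {at(store)} = {have(k1)}
  ∪ pre   = {have(k1)} ∪ {at(dock), open(d_dock_store)}
          = {at(dock), have(k1), open(d_dock_store)}

== RESULT ==
["at(dock)", "have(k1)", "open(d_dock_store)"]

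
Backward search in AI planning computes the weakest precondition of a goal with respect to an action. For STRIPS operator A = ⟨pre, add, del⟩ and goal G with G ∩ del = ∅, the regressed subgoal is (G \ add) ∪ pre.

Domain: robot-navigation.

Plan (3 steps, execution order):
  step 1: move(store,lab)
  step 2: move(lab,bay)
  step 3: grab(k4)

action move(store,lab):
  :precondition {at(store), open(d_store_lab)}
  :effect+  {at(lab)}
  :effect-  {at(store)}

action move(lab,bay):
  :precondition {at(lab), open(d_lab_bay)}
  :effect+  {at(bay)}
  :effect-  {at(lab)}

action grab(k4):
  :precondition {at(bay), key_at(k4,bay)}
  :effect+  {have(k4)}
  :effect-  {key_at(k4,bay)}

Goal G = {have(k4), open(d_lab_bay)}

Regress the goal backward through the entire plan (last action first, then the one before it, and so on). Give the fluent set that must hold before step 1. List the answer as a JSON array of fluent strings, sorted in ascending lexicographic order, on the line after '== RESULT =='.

Regress step by step:
  through step 3 (grab(k4)): drop {have(k4)}, keep {open(d_lab_bay)}, require {at(bay), key_at(k4,bay)}
    → {at(bay), key_at(k4,bay), open(d_lab_bay)}
  through step 2 (move(lab,bay)): drop {at(bay)}, keep {key_at(k4,bay), open(d_lab_bay)}, require {at(lab), open(d_lab_bay)}
    → {at(lab), key_at(k4,bay), open(d_lab_bay)}
  through step 1 (move(store,lab)): drop {at(lab)}, keep {key_at(k4,bay), open(d_lab_bay)}, require {at(store), open(d_store_lab)}
    → {at(store), key_at(k4,bay), open(d_lab_bay), open(d_store_lab)}

== RESULT ==
["at(store)", "key_at(k4,bay)", "open(d_lab_bay)", "open(d_store_lab)"]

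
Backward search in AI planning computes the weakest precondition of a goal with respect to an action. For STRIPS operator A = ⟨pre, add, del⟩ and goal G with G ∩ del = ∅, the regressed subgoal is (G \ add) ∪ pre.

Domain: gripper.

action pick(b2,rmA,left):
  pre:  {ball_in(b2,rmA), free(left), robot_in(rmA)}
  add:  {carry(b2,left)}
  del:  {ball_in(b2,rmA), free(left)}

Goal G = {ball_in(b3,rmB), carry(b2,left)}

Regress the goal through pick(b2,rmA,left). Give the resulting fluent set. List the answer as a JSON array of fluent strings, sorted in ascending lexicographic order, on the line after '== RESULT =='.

Compute (G \ add) ∪ pre:
  G ∩ del = {}  (empty — regression defined)
  G \ add = {ball_in(b3,rmB), carry(b2,left)} \ {carry(b2,left)} = {ball_in(b3,rmB)}
  ∪ pre   = {ball_in(b3,rmB)} ∪ {ball_in(b2,rmA), free(left), robot_in(rmA)}
          = {ball_in(b2,rmA), ball_in(b3,rmB), free(left), robot_in(rmA)}

== RESULT ==
["ball_in(b2,rmA)", "ball_in(b3,rmB)", "free(left)", "robot_in(rmA)"]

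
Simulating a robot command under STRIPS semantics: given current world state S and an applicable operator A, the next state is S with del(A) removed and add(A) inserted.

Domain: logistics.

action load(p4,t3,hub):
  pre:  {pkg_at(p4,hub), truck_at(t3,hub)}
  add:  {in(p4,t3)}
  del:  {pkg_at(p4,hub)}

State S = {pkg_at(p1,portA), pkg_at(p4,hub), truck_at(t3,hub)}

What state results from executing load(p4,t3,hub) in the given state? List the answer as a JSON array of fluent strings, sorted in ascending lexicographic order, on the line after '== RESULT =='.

Progress:
  pre ⊆ S: {pkg_at(p4,hub), truck_at(t3,hub)} ⊆ S  — applicable
  S \ del = {pkg_at(p1,portA), truck_at(t3,hub)}
  ∪ add   = {in(p4,t3), pkg_at(p1,portA), truck_at(t3,hub)}

== RESULT ==
["in(p4,t3)", "pkg_at(p1,portA)", "truck_at(t3,hub)"]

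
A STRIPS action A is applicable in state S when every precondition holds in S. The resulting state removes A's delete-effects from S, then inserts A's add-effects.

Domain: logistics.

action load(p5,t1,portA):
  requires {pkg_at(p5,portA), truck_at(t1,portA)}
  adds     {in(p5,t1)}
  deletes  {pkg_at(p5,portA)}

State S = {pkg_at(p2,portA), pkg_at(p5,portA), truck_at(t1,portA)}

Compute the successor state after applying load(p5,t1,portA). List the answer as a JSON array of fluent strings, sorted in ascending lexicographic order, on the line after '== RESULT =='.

Compute (S \ del) ∪ add:
  pre ⊆ S: {pkg_at(p5,portA), truck_at(t1,portA)} ⊆ S  — applicable
  S \ del = {pkg_at(p2,portA), truck_at(t1,portA)}
  ∪ add   = {in(p5,t1), pkg_at(p2,portA), truck_at(t1,portA)}

== RESULT ==
["in(p5,t1)", "pkg_at(p2,portA)", "truck_at(t1,portA)"]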